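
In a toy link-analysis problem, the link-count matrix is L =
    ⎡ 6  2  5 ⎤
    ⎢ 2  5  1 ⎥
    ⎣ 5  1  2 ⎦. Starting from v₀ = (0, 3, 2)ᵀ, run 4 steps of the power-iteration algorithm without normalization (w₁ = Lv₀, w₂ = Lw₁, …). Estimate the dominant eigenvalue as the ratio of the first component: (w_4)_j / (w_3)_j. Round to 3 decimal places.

w1 = Lv₀ = (16, 17, 7)
w2 = Lw1 = (165, 124, 111)
w3 = Lw2 = (1793, 1061, 1171)
w4 = Lw3 = (18735, 10062, 12368)
Ratio at component: 18735 / 1793 = 10.449

10.449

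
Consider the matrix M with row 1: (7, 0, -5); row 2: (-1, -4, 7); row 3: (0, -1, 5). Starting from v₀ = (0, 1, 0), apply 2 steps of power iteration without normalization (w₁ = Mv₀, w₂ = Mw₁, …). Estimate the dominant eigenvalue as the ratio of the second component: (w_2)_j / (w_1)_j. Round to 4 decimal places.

w1 = Mv₀ = (7·0 + 0·1 + (-5)·0; (-1)·0 + (-4)·1 + 7·0; 0·0 + (-1)·1 + 5·0) = (0, -4, -1)
w2 = Mw1 = (7·0 + 0·(-4) + (-5)·(-1); (-1)·0 + (-4)·(-4) + 7·(-1); 0·0 + (-1)·(-4) + 5·(-1)) = (5, 9, -1)
Ratio at component: 9 / -4 = -2.2500

-2.2500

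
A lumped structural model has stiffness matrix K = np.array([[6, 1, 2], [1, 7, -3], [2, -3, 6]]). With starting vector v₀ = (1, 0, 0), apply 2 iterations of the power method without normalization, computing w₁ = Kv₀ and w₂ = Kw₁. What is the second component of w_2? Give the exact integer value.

w1 = Kv₀ = (6·1 + 1·0 + 2·0; 1·1 + 7·0 + (-3)·0; 2·1 + (-3)·0 + 6·0) = (6, 1, 2)
w2 = Kw1 = (6·6 + 1·1 + 2·2; 1·6 + 7·1 + (-3)·2; 2·6 + (-3)·1 + 6·2) = (41, 7, 21)
The requested component of w2 is 7.

7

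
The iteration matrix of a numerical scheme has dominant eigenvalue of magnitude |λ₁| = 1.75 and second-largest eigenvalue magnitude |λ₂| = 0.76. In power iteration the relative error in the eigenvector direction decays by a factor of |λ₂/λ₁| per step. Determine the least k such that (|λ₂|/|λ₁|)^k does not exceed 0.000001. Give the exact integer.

|λ₂/λ₁| = 0.76/1.75 = 0.43429
Need k ≥ ln(0.000001) / ln(0.43429) = -13.8155 / -0.8341 ≈ 16.564
Smallest integer k satisfying the bound: 17

17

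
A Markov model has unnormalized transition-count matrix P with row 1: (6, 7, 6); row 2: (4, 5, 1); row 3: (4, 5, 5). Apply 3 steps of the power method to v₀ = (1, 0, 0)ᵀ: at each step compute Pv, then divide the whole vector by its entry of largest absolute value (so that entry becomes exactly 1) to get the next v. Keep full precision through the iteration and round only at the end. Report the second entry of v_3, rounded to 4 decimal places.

0.5256

Pv0 = (6.00000, 4.00000, 4.00000); divide by 6.00000 → v1 = (1.00000, 0.66667, 0.66667)
Pv1 = (14.66667, 8.00000, 10.66667); divide by 14.66667 → v2 = (1.00000, 0.54545, 0.72727)
Pv2 = (14.18182, 7.45455, 10.36364); divide by 14.18182 → v3 = (1.00000, 0.52564, 0.73077)
Requested entry of v3: 656/1248 = 0.5256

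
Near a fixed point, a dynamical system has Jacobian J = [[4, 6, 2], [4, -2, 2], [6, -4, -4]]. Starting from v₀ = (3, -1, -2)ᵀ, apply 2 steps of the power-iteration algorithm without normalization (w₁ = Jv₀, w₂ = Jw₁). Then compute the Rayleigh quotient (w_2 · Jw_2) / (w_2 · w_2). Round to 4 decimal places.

-2.5274

w1 = Jv₀ = (4·3 + 6·(-1) + 2·(-2); 4·3 + (-2)·(-1) + 2·(-2); 6·3 + (-4)·(-1) + (-4)·(-2)) = (2, 10, 30)
w2 = Jw1 = (4·2 + 6·10 + 2·30; 4·2 + (-2)·10 + 2·30; 6·2 + (-4)·10 + (-4)·30) = (128, 48, -148)
Jw2 = (504, 120, 1168)
w2·Jw2 = 128·504 + 48·120 + (-148)·1168 = -102592; w2·w2 = 128·128 + 48·48 + (-148)·(-148) = 40592
λ ≈ -102592/40592 = -2.5274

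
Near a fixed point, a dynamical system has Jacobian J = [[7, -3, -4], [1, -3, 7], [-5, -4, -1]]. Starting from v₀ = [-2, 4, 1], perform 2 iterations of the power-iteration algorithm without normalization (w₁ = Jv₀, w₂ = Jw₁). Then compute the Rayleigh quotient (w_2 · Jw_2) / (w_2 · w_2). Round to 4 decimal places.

5.5791

w1 = Jv₀ = (7·(-2) + (-3)·4 + (-4)·1; 1·(-2) + (-3)·4 + 7·1; (-5)·(-2) + (-4)·4 + (-1)·1) = (-30, -7, -7)
w2 = Jw1 = (7·(-30) + (-3)·(-7) + (-4)·(-7); 1·(-30) + (-3)·(-7) + 7·(-7); (-5)·(-30) + (-4)·(-7) + (-1)·(-7)) = (-161, -58, 185)
Jw2 = (-1693, 1308, 852)
w2·Jw2 = (-161)·(-1693) + (-58)·1308 + 185·852 = 354329; w2·w2 = (-161)·(-161) + (-58)·(-58) + 185·185 = 63510
λ ≈ 354329/63510 = 5.5791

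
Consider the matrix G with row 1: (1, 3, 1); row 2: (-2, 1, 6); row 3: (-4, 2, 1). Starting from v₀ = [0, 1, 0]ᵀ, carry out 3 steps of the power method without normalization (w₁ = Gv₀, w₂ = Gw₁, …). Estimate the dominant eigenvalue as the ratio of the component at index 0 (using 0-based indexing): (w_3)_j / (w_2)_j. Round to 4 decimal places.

2.6250

w1 = Gv₀ = (3, 1, 2)
w2 = Gw1 = (8, 7, -8)
w3 = Gw2 = (21, -57, -26)
Ratio at component: 21 / 8 = 2.6250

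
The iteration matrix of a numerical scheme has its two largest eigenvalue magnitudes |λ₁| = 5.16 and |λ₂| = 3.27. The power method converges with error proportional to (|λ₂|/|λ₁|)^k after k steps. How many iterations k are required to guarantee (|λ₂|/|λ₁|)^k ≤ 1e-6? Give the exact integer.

|λ₂/λ₁| = 3.27/5.16 = 0.63372
Need k ≥ ln(1e-6) / ln(0.63372) = -13.8155 / -0.4561 ≈ 30.287
Smallest integer k satisfying the bound: 31

31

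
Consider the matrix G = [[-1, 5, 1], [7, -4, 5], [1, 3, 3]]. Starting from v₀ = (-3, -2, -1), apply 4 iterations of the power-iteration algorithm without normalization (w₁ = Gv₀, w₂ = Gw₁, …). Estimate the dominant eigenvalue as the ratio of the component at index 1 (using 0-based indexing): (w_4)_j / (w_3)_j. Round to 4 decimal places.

0.2881

w1 = Gv₀ = (-8, -18, -12)
w2 = Gw1 = (-94, -44, -98)
w3 = Gw2 = (-224, -972, -520)
w4 = Gw3 = (-5156, -280, -4700)
Ratio at component: -280 / -972 = 0.2881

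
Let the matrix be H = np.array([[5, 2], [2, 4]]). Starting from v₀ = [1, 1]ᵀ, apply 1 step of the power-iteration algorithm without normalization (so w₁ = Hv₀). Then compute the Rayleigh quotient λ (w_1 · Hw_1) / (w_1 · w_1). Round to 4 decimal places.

λ ≈ 6.5529

w1 = Hv₀ = (7, 6)
Hw1 = (47, 38)
w1·Hw1 = 7·47 + 6·38 = 557; w1·w1 = 7·7 + 6·6 = 85
λ ≈ 557/85 = 6.5529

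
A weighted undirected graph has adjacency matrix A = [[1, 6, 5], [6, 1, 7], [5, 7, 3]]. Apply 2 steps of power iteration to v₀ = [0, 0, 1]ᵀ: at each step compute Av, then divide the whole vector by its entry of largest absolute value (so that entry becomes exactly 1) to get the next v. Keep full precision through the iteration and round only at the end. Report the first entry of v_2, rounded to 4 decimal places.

0.7470

Av0 = (5.00000, 7.00000, 3.00000); divide by 7.00000 → v1 = (0.71429, 1.00000, 0.42857)
Av1 = (8.85714, 8.28571, 11.85714); divide by 11.85714 → v2 = (0.74699, 0.69880, 1.00000)
Requested entry of v2: 62/83 = 0.7470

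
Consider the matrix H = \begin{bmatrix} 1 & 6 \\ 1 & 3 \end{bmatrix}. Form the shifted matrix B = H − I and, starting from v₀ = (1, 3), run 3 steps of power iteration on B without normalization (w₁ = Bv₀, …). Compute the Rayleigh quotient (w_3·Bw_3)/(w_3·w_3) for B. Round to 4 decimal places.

3.4290

B = H − I has rows (0, 6); (1, 2)
w1 = Bv₀ = (0·1 + 6·3; 1·1 + 2·3) = (18, 7)
w2 = Bw1 = (0·18 + 6·7; 1·18 + 2·7) = (42, 32)
w3 = Bw2 = (192, 106)
Bw3 = (636, 404)
w3·Bw3 = 164936; w3·w3 = 48100; μ ≈ 164936/48100 = 3.4290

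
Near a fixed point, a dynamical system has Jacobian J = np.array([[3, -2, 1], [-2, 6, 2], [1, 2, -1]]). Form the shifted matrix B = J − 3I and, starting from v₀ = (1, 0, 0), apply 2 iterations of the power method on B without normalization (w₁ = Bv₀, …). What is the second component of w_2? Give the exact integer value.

-4

B = J − 3I has rows (0, -2, 1); (-2, 3, 2); (1, 2, -4)
w1 = Bv₀ = (0, -2, 1)
w2 = Bw1 = (5, -4, -8)
Requested component of w2: -4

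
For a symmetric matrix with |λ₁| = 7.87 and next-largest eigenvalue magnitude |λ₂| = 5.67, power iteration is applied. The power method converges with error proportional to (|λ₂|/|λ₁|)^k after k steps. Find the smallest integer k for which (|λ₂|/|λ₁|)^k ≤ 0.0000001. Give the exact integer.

50

|λ₂/λ₁| = 5.67/7.87 = 0.72046
Need k ≥ ln(0.0000001) / ln(0.72046) = -16.1181 / -0.3279 ≈ 49.160
Smallest integer k satisfying the bound: 50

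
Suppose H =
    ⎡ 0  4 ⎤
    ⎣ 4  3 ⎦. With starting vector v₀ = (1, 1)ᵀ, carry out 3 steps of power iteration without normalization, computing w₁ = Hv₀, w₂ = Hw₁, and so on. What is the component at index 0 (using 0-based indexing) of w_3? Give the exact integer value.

148

w1 = Hv₀ = (0·1 + 4·1; 4·1 + 3·1) = (4, 7)
w2 = Hw1 = (0·4 + 4·7; 4·4 + 3·7) = (28, 37)
w3 = Hw2 = (148, 223)
The requested component of w3 is 148.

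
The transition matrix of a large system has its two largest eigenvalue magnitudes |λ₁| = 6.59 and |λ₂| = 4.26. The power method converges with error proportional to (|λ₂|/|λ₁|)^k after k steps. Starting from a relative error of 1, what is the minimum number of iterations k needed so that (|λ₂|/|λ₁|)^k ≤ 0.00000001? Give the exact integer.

43

|λ₂/λ₁| = 4.26/6.59 = 0.64643
Need k ≥ ln(0.00000001) / ln(0.64643) = -18.4207 / -0.4363 ≈ 42.222
Smallest integer k satisfying the bound: 43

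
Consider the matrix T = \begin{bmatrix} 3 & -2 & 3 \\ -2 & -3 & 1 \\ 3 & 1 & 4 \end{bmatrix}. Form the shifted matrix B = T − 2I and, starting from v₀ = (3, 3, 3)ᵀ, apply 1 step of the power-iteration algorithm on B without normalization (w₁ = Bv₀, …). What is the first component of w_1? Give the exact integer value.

B = T − 2I has rows (1, -2, 3); (-2, -5, 1); (3, 1, 2)
w1 = Bv₀ = (6, -18, 18)
Requested component of w1: 6

6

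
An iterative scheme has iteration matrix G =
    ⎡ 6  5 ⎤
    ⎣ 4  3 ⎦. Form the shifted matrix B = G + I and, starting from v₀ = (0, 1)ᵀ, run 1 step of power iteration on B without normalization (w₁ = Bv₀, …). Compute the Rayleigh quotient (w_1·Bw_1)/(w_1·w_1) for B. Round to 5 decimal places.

10.21951

B = G + I has rows (7, 5); (4, 4)
w1 = Bv₀ = (7·0 + 5·1; 4·0 + 4·1) = (5, 4)
Bw1 = (55, 36)
w1·Bw1 = 419; w1·w1 = 41; μ ≈ 419/41 = 10.21951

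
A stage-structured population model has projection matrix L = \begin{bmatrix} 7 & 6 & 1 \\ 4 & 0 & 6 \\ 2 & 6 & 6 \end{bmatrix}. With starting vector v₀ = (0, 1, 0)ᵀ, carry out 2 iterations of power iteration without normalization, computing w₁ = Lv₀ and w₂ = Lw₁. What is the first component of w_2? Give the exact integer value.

48

w1 = Lv₀ = (7·0 + 6·1 + 1·0; 4·0 + 0·1 + 6·0; 2·0 + 6·1 + 6·0) = (6, 0, 6)
w2 = Lw1 = (7·6 + 6·0 + 1·6; 4·6 + 0·0 + 6·6; 2·6 + 6·0 + 6·6) = (48, 60, 48)
The requested component of w2 is 48.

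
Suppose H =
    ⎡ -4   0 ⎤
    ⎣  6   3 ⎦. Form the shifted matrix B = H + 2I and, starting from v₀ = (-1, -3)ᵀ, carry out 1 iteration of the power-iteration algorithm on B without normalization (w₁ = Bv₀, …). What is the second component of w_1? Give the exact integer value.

B = H + 2I has rows (-2, 0); (6, 5)
w1 = Bv₀ = ((-2)·(-1) + 0·(-3); 6·(-1) + 5·(-3)) = (2, -21)
Requested component of w1: -21

-21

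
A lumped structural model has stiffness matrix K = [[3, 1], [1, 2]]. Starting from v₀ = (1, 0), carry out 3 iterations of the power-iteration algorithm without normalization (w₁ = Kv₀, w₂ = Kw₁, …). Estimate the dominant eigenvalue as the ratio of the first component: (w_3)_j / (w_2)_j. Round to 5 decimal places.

3.50000

w1 = Kv₀ = (3·1 + 1·0; 1·1 + 2·0) = (3, 1)
w2 = Kw1 = (3·3 + 1·1; 1·3 + 2·1) = (10, 5)
w3 = Kw2 = (35, 20)
Ratio at component: 35 / 10 = 3.50000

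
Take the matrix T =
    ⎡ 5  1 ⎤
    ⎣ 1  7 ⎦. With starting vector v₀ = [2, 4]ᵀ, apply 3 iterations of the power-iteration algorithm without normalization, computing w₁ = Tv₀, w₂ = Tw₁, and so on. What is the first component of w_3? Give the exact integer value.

724

w1 = Tv₀ = (5·2 + 1·4; 1·2 + 7·4) = (14, 30)
w2 = Tw1 = (5·14 + 1·30; 1·14 + 7·30) = (100, 224)
w3 = Tw2 = (724, 1668)
The requested component of w3 is 724.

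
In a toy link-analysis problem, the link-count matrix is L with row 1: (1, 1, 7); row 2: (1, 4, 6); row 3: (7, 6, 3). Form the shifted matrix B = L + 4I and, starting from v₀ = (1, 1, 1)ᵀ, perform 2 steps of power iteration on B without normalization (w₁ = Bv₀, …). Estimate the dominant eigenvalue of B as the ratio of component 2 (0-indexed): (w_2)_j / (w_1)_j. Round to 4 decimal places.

16.0500

B = L + 4I has rows (5, 1, 7); (1, 8, 6); (7, 6, 7)
w1 = Bv₀ = (5·1 + 1·1 + 7·1; 1·1 + 8·1 + 6·1; 7·1 + 6·1 + 7·1) = (13, 15, 20)
w2 = Bw1 = (5·13 + 1·15 + 7·20; 1·13 + 8·15 + 6·20; 7·13 + 6·15 + 7·20) = (220, 253, 321)
Ratio: 321/20 = 16.0500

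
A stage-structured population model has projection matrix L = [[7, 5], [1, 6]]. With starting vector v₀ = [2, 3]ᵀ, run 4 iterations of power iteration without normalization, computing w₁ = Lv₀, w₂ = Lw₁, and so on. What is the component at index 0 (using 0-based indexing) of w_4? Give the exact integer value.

w1 = Lv₀ = (7·2 + 5·3; 1·2 + 6·3) = (29, 20)
w2 = Lw1 = (7·29 + 5·20; 1·29 + 6·20) = (303, 149)
w3 = Lw2 = (2866, 1197)
w4 = Lw3 = (26047, 10048)
The requested component of w4 is 26047.

26047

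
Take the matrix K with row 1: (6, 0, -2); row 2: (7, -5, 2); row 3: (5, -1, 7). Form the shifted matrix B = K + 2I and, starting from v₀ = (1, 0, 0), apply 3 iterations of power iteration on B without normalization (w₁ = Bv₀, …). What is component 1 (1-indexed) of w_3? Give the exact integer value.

276

B = K + 2I has rows (8, 0, -2); (7, -3, 2); (5, -1, 9)
w1 = Bv₀ = (8·1 + 0·0 + (-2)·0; 7·1 + (-3)·0 + 2·0; 5·1 + (-1)·0 + 9·0) = (8, 7, 5)
w2 = Bw1 = (8·8 + 0·7 + (-2)·5; 7·8 + (-3)·7 + 2·5; 5·8 + (-1)·7 + 9·5) = (54, 45, 78)
w3 = Bw2 = (276, 399, 927)
Requested component of w3: 276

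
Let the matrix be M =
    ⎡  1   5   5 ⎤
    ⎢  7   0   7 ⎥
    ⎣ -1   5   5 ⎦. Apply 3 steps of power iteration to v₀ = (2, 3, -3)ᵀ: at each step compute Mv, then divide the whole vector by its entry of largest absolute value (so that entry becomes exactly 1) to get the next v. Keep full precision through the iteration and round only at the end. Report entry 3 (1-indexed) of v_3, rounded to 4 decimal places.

0.3048

Mv0 = (2.00000, -7.00000, -2.00000); divide by -7.00000 → v1 = (-0.28571, 1.00000, 0.28571)
Mv1 = (6.14286, 0.00000, 6.71429); divide by 6.71429 → v2 = (0.91489, 0.00000, 1.00000)
Mv2 = (5.91489, 13.40426, 4.08511); divide by 13.40426 → v3 = (0.44127, 1.00000, 0.30476)
Requested entry of v3: -192/-630 = 0.3048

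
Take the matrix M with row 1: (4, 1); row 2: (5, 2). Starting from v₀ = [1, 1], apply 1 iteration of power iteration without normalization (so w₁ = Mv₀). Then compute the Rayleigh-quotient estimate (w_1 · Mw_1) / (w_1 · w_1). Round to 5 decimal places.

5.51351

w1 = Mv₀ = (5, 7)
Mw1 = (27, 39)
w1·Mw1 = 5·27 + 7·39 = 408; w1·w1 = 5·5 + 7·7 = 74
λ ≈ 408/74 = 5.51351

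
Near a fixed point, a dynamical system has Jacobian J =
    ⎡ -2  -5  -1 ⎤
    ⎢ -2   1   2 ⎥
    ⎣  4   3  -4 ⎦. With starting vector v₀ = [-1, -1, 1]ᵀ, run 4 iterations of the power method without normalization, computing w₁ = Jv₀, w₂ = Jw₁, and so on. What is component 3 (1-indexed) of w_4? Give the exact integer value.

2765

w1 = Jv₀ = ((-2)·(-1) + (-5)·(-1) + (-1)·1; (-2)·(-1) + 1·(-1) + 2·1; 4·(-1) + 3·(-1) + (-4)·1) = (6, 3, -11)
w2 = Jw1 = ((-2)·6 + (-5)·3 + (-1)·(-11); (-2)·6 + 1·3 + 2·(-11); 4·6 + 3·3 + (-4)·(-11)) = (-16, -31, 77)
w3 = Jw2 = (110, 155, -465)
w4 = Jw3 = (-530, -995, 2765)
The requested component of w4 is 2765.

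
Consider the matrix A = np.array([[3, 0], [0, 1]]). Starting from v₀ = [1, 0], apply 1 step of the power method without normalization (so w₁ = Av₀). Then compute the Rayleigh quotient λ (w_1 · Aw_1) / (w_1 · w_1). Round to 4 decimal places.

w1 = Av₀ = (3, 0)
Aw1 = (9, 0)
w1·Aw1 = 3·9 + 0·0 = 27; w1·w1 = 3·3 + 0·0 = 9
λ ≈ 27/9 = 3.0000

λ ≈ 3.0000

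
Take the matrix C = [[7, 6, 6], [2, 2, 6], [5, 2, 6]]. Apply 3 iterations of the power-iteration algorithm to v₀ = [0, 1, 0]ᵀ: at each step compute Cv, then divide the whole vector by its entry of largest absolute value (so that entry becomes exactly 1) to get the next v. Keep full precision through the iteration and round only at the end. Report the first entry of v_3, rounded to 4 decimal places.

1.0000

Cv0 = (6.00000, 2.00000, 2.00000); divide by 6.00000 → v1 = (1.00000, 0.33333, 0.33333)
Cv1 = (11.00000, 4.66667, 7.66667); divide by 11.00000 → v2 = (1.00000, 0.42424, 0.69697)
Cv2 = (13.72727, 7.03030, 10.03030); divide by 13.72727 → v3 = (1.00000, 0.51214, 0.73068)
Requested entry of v3: 906/906 = 1.0000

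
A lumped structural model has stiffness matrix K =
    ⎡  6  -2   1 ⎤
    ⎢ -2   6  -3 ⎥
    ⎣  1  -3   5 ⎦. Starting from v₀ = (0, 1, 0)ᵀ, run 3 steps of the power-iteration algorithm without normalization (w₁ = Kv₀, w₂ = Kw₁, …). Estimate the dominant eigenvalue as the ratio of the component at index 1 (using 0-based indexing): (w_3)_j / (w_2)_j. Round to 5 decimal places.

λ ≈ 9.24490

w1 = Kv₀ = (6·0 + (-2)·1 + 1·0; (-2)·0 + 6·1 + (-3)·0; 1·0 + (-3)·1 + 5·0) = (-2, 6, -3)
w2 = Kw1 = (6·(-2) + (-2)·6 + 1·(-3); (-2)·(-2) + 6·6 + (-3)·(-3); 1·(-2) + (-3)·6 + 5·(-3)) = (-27, 49, -35)
w3 = Kw2 = (-295, 453, -349)
Ratio at component: 453 / 49 = 9.24490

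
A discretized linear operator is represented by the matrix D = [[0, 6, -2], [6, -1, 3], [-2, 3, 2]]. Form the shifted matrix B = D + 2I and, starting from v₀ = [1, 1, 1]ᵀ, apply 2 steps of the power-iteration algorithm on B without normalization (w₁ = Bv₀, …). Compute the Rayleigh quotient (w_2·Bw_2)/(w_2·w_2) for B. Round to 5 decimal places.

B = D + 2I has rows (2, 6, -2); (6, 1, 3); (-2, 3, 4)
w1 = Bv₀ = (2·1 + 6·1 + (-2)·1; 6·1 + 1·1 + 3·1; (-2)·1 + 3·1 + 4·1) = (6, 10, 5)
w2 = Bw1 = (2·6 + 6·10 + (-2)·5; 6·6 + 1·10 + 3·5; (-2)·6 + 3·10 + 4·5) = (62, 61, 38)
Bw2 = (414, 547, 211)
w2·Bw2 = 67053; w2·w2 = 9009; μ ≈ 67053/9009 = 7.44289

7.44289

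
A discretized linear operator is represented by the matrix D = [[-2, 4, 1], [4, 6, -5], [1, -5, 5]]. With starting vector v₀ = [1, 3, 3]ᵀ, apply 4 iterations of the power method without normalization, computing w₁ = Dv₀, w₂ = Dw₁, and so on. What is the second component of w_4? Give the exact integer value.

7753

w1 = Dv₀ = (13, 7, 1)
w2 = Dw1 = (3, 89, -17)
w3 = Dw2 = (333, 631, -527)
w4 = Dw3 = (1331, 7753, -5457)
The requested component of w4 is 7753.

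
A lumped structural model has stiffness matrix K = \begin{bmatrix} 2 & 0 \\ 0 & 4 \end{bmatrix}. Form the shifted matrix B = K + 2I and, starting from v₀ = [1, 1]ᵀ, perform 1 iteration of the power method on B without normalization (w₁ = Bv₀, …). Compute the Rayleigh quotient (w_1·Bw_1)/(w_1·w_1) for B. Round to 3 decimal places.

B = K + 2I has rows (4, 0); (0, 6)
w1 = Bv₀ = (4·1 + 0·1; 0·1 + 6·1) = (4, 6)
Bw1 = (16, 36)
w1·Bw1 = 280; w1·w1 = 52; μ ≈ 280/52 = 5.385

5.385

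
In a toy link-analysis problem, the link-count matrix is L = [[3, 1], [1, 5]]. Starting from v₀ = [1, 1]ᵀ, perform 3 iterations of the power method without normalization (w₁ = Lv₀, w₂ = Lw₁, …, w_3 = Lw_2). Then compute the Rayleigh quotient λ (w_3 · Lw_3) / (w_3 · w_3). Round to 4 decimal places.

λ ≈ 5.4085

w1 = Lv₀ = (4, 6)
w2 = Lw1 = (18, 34)
w3 = Lw2 = (88, 188)
Lw3 = (452, 1028)
w3·Lw3 = 88·452 + 188·1028 = 233040; w3·w3 = 88·88 + 188·188 = 43088
λ ≈ 233040/43088 = 5.4085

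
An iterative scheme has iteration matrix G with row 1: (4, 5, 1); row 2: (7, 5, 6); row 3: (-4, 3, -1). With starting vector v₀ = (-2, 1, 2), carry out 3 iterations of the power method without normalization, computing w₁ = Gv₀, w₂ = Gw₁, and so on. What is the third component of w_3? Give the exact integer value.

102

w1 = Gv₀ = (-1, 3, 9)
w2 = Gw1 = (20, 62, 4)
w3 = Gw2 = (394, 474, 102)
The requested component of w3 is 102.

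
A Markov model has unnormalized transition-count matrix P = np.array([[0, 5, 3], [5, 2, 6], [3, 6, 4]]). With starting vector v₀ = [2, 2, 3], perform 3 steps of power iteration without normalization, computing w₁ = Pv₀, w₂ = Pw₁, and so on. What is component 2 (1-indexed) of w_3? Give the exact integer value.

4142

w1 = Pv₀ = (0·2 + 5·2 + 3·3; 5·2 + 2·2 + 6·3; 3·2 + 6·2 + 4·3) = (19, 32, 30)
w2 = Pw1 = (0·19 + 5·32 + 3·30; 5·19 + 2·32 + 6·30; 3·19 + 6·32 + 4·30) = (250, 339, 369)
w3 = Pw2 = (2802, 4142, 4260)
The requested component of w3 is 4142.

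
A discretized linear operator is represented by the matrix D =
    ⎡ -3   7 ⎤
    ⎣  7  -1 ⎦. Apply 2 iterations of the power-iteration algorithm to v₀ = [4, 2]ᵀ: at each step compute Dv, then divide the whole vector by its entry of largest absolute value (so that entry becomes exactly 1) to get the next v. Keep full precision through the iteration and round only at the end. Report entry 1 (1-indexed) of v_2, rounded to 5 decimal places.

Dv0 = (2.000000, 26.000000); divide by 26.000000 → v1 = (0.076923, 1.000000)
Dv1 = (6.769231, -0.461538); divide by 6.769231 → v2 = (1.000000, -0.068182)
Requested entry of v2: 176/176 = 1.00000

1.00000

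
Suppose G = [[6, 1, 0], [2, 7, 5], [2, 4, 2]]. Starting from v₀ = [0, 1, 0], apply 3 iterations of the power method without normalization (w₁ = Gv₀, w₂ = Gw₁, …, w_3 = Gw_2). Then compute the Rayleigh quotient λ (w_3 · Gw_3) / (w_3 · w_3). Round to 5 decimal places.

λ ≈ 10.15425

w1 = Gv₀ = (1, 7, 4)
w2 = Gw1 = (13, 71, 38)
w3 = Gw2 = (149, 713, 386)
Gw3 = (1607, 7219, 3922)
w3·Gw3 = 149·1607 + 713·7219 + 386·3922 = 6900482; w3·w3 = 149·149 + 713·713 + 386·386 = 679566
λ ≈ 6900482/679566 = 10.15425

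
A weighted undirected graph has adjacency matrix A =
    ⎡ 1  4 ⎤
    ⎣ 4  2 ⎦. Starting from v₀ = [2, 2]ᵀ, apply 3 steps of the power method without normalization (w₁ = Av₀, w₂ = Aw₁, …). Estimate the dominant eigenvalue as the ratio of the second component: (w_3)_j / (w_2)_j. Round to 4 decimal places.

λ ≈ 5.6250

w1 = Av₀ = (1·2 + 4·2; 4·2 + 2·2) = (10, 12)
w2 = Aw1 = (1·10 + 4·12; 4·10 + 2·12) = (58, 64)
w3 = Aw2 = (314, 360)
Ratio at component: 360 / 64 = 5.6250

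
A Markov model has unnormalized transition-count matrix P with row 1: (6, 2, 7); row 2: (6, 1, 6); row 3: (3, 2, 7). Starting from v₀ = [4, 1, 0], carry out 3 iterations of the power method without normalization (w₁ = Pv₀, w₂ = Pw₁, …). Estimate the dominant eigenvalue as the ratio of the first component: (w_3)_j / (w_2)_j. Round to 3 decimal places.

w1 = Pv₀ = (6·4 + 2·1 + 7·0; 6·4 + 1·1 + 6·0; 3·4 + 2·1 + 7·0) = (26, 25, 14)
w2 = Pw1 = (6·26 + 2·25 + 7·14; 6·26 + 1·25 + 6·14; 3·26 + 2·25 + 7·14) = (304, 265, 226)
w3 = Pw2 = (3936, 3445, 3024)
Ratio at component: 3936 / 304 = 12.947

12.947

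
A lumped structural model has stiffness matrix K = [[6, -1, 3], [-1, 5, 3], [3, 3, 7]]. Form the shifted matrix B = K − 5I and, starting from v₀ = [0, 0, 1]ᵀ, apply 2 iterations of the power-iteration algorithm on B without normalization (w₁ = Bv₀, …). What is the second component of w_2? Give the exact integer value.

B = K − 5I has rows (1, -1, 3); (-1, 0, 3); (3, 3, 2)
w1 = Bv₀ = (3, 3, 2)
w2 = Bw1 = (6, 3, 22)
Requested component of w2: 3

3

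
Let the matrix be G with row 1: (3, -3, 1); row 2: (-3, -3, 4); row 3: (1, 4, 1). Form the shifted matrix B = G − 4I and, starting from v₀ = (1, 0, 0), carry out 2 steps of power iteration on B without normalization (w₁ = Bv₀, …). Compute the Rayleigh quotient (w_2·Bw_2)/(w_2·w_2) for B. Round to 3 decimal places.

B = G − 4I has rows (-1, -3, 1); (-3, -7, 4); (1, 4, -3)
w1 = Bv₀ = ((-1)·1 + (-3)·0 + 1·0; (-3)·1 + (-7)·0 + 4·0; 1·1 + 4·0 + (-3)·0) = (-1, -3, 1)
w2 = Bw1 = ((-1)·(-1) + (-3)·(-3) + 1·1; (-3)·(-1) + (-7)·(-3) + 4·1; 1·(-1) + 4·(-3) + (-3)·1) = (11, 28, -16)
Bw2 = (-111, -293, 171)
w2·Bw2 = -12161; w2·w2 = 1161; μ ≈ -12161/1161 = -10.475

-10.475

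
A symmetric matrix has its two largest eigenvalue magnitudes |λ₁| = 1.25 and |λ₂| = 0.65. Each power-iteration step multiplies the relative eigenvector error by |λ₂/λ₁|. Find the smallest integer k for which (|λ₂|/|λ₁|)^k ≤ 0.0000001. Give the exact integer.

|λ₂/λ₁| = 0.65/1.25 = 0.52000
Need k ≥ ln(0.0000001) / ln(0.52000) = -16.1181 / -0.6539 ≈ 24.648
Smallest integer k satisfying the bound: 25

25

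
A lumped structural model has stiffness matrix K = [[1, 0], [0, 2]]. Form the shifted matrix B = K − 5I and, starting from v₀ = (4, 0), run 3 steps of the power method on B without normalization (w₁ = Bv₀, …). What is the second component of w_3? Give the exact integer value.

B = K − 5I has rows (-4, 0); (0, -3)
w1 = Bv₀ = ((-4)·4 + 0·0; 0·4 + (-3)·0) = (-16, 0)
w2 = Bw1 = ((-4)·(-16) + 0·0; 0·(-16) + (-3)·0) = (64, 0)
w3 = Bw2 = (-256, 0)
Requested component of w3: 0

0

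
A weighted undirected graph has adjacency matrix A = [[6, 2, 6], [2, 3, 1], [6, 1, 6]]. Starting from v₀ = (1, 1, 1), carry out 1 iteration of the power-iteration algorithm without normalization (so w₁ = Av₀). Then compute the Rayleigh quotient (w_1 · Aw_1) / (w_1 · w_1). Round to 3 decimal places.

w1 = Av₀ = (6·1 + 2·1 + 6·1; 2·1 + 3·1 + 1·1; 6·1 + 1·1 + 6·1) = (14, 6, 13)
Aw1 = (174, 59, 168)
w1·Aw1 = 14·174 + 6·59 + 13·168 = 4974; w1·w1 = 14·14 + 6·6 + 13·13 = 401
λ ≈ 4974/401 = 12.404

λ ≈ 12.404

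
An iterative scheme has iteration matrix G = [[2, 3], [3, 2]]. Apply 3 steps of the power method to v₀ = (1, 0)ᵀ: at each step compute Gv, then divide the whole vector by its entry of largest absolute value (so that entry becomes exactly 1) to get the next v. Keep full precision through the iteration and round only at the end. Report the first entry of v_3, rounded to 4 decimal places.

Gv0 = (2.00000, 3.00000); divide by 3.00000 → v1 = (0.66667, 1.00000)
Gv1 = (4.33333, 4.00000); divide by 4.33333 → v2 = (1.00000, 0.92308)
Gv2 = (4.76923, 4.84615); divide by 4.84615 → v3 = (0.98413, 1.00000)
Requested entry of v3: 62/63 = 0.9841

0.9841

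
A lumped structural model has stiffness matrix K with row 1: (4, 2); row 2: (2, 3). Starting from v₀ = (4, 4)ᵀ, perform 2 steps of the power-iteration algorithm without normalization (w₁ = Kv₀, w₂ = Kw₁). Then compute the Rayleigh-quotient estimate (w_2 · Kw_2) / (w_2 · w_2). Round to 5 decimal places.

w1 = Kv₀ = (24, 20)
w2 = Kw1 = (136, 108)
Kw2 = (760, 596)
w2·Kw2 = 136·760 + 108·596 = 167728; w2·w2 = 136·136 + 108·108 = 30160
λ ≈ 167728/30160 = 5.56127

λ ≈ 5.56127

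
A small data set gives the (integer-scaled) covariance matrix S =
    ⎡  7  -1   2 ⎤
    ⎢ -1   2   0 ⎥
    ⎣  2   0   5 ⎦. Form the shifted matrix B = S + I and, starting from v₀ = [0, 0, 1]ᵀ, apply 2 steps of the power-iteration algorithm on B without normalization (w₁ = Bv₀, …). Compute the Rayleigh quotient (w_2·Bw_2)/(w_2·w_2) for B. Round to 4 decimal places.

B = S + I has rows (8, -1, 2); (-1, 3, 0); (2, 0, 6)
w1 = Bv₀ = (8·0 + (-1)·0 + 2·1; (-1)·0 + 3·0 + 0·1; 2·0 + 0·0 + 6·1) = (2, 0, 6)
w2 = Bw1 = (8·2 + (-1)·0 + 2·6; (-1)·2 + 3·0 + 0·6; 2·2 + 0·0 + 6·6) = (28, -2, 40)
Bw2 = (306, -34, 296)
w2·Bw2 = 20476; w2·w2 = 2388; μ ≈ 20476/2388 = 8.5745

μ ≈ 8.5745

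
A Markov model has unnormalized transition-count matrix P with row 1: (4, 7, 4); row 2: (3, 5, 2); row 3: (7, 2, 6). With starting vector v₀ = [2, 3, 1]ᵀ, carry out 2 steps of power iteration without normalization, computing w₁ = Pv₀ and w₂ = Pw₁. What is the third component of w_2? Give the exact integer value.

433

w1 = Pv₀ = (4·2 + 7·3 + 4·1; 3·2 + 5·3 + 2·1; 7·2 + 2·3 + 6·1) = (33, 23, 26)
w2 = Pw1 = (4·33 + 7·23 + 4·26; 3·33 + 5·23 + 2·26; 7·33 + 2·23 + 6·26) = (397, 266, 433)
The requested component of w2 is 433.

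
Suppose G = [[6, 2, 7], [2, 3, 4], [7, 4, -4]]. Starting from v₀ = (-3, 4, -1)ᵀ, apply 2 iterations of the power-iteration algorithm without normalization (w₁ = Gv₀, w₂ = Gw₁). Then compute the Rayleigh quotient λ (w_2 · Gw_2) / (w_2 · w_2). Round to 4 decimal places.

λ ≈ 9.4284

w1 = Gv₀ = (6·(-3) + 2·4 + 7·(-1); 2·(-3) + 3·4 + 4·(-1); 7·(-3) + 4·4 + (-4)·(-1)) = (-17, 2, -1)
w2 = Gw1 = (6·(-17) + 2·2 + 7·(-1); 2·(-17) + 3·2 + 4·(-1); 7·(-17) + 4·2 + (-4)·(-1)) = (-105, -32, -107)
Gw2 = (-1443, -734, -435)
w2·Gw2 = (-105)·(-1443) + (-32)·(-734) + (-107)·(-435) = 221548; w2·w2 = (-105)·(-105) + (-32)·(-32) + (-107)·(-107) = 23498
λ ≈ 221548/23498 = 9.4284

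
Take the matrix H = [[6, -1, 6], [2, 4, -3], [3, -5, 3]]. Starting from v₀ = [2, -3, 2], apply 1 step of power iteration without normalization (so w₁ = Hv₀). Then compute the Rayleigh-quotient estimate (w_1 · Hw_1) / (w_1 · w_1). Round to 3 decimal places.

w1 = Hv₀ = (27, -14, 27)
Hw1 = (338, -83, 232)
w1·Hw1 = 27·338 + (-14)·(-83) + 27·232 = 16552; w1·w1 = 27·27 + (-14)·(-14) + 27·27 = 1654
λ ≈ 16552/1654 = 10.007

λ ≈ 10.007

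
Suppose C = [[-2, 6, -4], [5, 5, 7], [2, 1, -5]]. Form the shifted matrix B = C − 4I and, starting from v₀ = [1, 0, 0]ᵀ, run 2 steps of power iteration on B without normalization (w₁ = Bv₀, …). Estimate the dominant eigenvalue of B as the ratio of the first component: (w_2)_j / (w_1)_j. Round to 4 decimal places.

B = C − 4I has rows (-6, 6, -4); (5, 1, 7); (2, 1, -9)
w1 = Bv₀ = (-6, 5, 2)
w2 = Bw1 = (58, -11, -25)
Ratio: 58/-6 = -9.6667

-9.6667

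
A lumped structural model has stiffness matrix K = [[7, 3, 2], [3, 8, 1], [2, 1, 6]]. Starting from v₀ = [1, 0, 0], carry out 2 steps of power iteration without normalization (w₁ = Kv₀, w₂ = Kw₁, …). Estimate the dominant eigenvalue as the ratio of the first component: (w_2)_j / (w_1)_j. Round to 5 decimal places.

8.85714

w1 = Kv₀ = (7·1 + 3·0 + 2·0; 3·1 + 8·0 + 1·0; 2·1 + 1·0 + 6·0) = (7, 3, 2)
w2 = Kw1 = (7·7 + 3·3 + 2·2; 3·7 + 8·3 + 1·2; 2·7 + 1·3 + 6·2) = (62, 47, 29)
Ratio at component: 62 / 7 = 8.85714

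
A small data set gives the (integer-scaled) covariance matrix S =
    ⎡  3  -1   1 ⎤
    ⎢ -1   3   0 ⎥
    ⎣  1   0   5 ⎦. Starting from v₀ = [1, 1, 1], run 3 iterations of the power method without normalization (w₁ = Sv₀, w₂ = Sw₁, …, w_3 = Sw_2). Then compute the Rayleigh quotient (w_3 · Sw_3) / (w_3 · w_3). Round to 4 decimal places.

w1 = Sv₀ = (3·1 + (-1)·1 + 1·1; (-1)·1 + 3·1 + 0·1; 1·1 + 0·1 + 5·1) = (3, 2, 6)
w2 = Sw1 = (3·3 + (-1)·2 + 1·6; (-1)·3 + 3·2 + 0·6; 1·3 + 0·2 + 5·6) = (13, 3, 33)
w3 = Sw2 = (69, -4, 178)
Sw3 = (389, -81, 959)
w3·Sw3 = 69·389 + (-4)·(-81) + 178·959 = 197867; w3·w3 = 69·69 + (-4)·(-4) + 178·178 = 36461
λ ≈ 197867/36461 = 5.4268

5.4268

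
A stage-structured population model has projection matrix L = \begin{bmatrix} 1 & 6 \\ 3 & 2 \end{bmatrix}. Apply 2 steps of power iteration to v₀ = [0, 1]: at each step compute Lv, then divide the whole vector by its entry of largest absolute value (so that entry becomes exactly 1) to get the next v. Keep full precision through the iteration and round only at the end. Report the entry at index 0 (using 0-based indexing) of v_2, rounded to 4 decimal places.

0.8182

Lv0 = (6.00000, 2.00000); divide by 6.00000 → v1 = (1.00000, 0.33333)
Lv1 = (3.00000, 3.66667); divide by 3.66667 → v2 = (0.81818, 1.00000)
Requested entry of v2: 18/22 = 0.8182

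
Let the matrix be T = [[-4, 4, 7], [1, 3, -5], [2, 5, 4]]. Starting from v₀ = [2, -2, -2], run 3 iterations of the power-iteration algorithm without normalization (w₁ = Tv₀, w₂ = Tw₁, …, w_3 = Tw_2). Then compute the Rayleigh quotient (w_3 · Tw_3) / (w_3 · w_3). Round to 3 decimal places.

w1 = Tv₀ = (-30, 6, -14)
w2 = Tw1 = (46, 58, -86)
w3 = Tw2 = (-554, 650, 38)
Tw3 = (5082, 1206, 2294)
w3·Tw3 = (-554)·5082 + 650·1206 + 38·2294 = -1944356; w3·w3 = (-554)·(-554) + 650·650 + 38·38 = 730860
λ ≈ -1944356/730860 = -2.660

λ ≈ -2.660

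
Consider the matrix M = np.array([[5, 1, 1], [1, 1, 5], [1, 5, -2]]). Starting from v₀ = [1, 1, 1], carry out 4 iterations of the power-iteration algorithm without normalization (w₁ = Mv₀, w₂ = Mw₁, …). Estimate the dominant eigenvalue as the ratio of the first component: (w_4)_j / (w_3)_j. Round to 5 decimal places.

λ ≈ 6.33557

w1 = Mv₀ = (5·1 + 1·1 + 1·1; 1·1 + 1·1 + 5·1; 1·1 + 5·1 + (-2)·1) = (7, 7, 4)
w2 = Mw1 = (5·7 + 1·7 + 1·4; 1·7 + 1·7 + 5·4; 1·7 + 5·7 + (-2)·4) = (46, 34, 34)
w3 = Mw2 = (298, 250, 148)
w4 = Mw3 = (1888, 1288, 1252)
Ratio at component: 1888 / 298 = 6.33557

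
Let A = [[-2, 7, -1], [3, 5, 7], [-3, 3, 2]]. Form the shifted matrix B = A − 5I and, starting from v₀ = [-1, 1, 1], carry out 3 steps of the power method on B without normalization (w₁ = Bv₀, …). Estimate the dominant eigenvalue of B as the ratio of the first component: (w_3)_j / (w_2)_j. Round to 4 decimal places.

B = A − 5I has rows (-7, 7, -1); (3, 0, 7); (-3, 3, -3)
w1 = Bv₀ = ((-7)·(-1) + 7·1 + (-1)·1; 3·(-1) + 0·1 + 7·1; (-3)·(-1) + 3·1 + (-3)·1) = (13, 4, 3)
w2 = Bw1 = ((-7)·13 + 7·4 + (-1)·3; 3·13 + 0·4 + 7·3; (-3)·13 + 3·4 + (-3)·3) = (-66, 60, -36)
w3 = Bw2 = (918, -450, 486)
Ratio: 918/-66 = -13.9091

-13.9091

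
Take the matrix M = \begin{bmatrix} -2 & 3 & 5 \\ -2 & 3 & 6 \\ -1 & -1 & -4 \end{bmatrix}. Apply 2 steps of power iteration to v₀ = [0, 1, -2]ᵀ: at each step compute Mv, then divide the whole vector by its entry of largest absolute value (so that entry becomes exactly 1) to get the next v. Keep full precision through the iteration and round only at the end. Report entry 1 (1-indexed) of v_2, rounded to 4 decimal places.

0.7586

Mv0 = (-7.00000, -9.00000, 7.00000); divide by -9.00000 → v1 = (0.77778, 1.00000, -0.77778)
Mv1 = (-2.44444, -3.22222, 1.33333); divide by -3.22222 → v2 = (0.75862, 1.00000, -0.41379)
Requested entry of v2: 22/29 = 0.7586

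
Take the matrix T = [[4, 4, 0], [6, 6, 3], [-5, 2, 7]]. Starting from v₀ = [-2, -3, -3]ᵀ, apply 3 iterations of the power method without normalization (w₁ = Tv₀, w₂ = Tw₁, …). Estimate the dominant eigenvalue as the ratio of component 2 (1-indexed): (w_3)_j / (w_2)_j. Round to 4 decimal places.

λ ≈ 10.2148

w1 = Tv₀ = (-20, -39, -17)
w2 = Tw1 = (-236, -405, -97)
w3 = Tw2 = (-2564, -4137, -309)
Ratio at component: -4137 / -405 = 10.2148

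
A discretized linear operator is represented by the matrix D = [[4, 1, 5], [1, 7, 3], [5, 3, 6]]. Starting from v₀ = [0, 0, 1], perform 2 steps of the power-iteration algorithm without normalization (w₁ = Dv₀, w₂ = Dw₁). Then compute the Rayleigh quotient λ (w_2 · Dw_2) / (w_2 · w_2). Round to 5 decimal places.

λ ≈ 11.86439

w1 = Dv₀ = (4·0 + 1·0 + 5·1; 1·0 + 7·0 + 3·1; 5·0 + 3·0 + 6·1) = (5, 3, 6)
w2 = Dw1 = (4·5 + 1·3 + 5·6; 1·5 + 7·3 + 3·6; 5·5 + 3·3 + 6·6) = (53, 44, 70)
Dw2 = (606, 571, 817)
w2·Dw2 = 53·606 + 44·571 + 70·817 = 114432; w2·w2 = 53·53 + 44·44 + 70·70 = 9645
λ ≈ 114432/9645 = 11.86439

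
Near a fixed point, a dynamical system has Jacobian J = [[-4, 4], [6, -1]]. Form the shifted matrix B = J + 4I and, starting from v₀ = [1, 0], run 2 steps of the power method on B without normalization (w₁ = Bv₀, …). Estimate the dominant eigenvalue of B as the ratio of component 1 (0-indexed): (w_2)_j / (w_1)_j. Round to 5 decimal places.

3.00000

B = J + 4I has rows (0, 4); (6, 3)
w1 = Bv₀ = (0, 6)
w2 = Bw1 = (24, 18)
Ratio: 18/6 = 3.00000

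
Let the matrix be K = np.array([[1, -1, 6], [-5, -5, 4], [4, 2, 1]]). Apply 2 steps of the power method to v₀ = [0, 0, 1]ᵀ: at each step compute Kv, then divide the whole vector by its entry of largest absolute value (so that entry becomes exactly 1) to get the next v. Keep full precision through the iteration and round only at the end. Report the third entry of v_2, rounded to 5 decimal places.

Kv0 = (6.000000, 4.000000, 1.000000); divide by 6.000000 → v1 = (1.000000, 0.666667, 0.166667)
Kv1 = (1.333333, -7.666667, 5.500000); divide by -7.666667 → v2 = (-0.173913, 1.000000, -0.717391)
Requested entry of v2: 33/-46 = -0.71739

-0.71739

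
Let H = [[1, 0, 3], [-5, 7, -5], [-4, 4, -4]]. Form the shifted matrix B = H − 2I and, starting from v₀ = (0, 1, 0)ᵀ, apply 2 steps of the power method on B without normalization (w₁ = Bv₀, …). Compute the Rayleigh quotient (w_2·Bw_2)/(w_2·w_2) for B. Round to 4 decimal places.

B = H − 2I has rows (-1, 0, 3); (-5, 5, -5); (-4, 4, -6)
w1 = Bv₀ = (0, 5, 4)
w2 = Bw1 = (12, 5, -4)
Bw2 = (-24, -15, -4)
w2·Bw2 = -347; w2·w2 = 185; μ ≈ -347/185 = -1.8757

-1.8757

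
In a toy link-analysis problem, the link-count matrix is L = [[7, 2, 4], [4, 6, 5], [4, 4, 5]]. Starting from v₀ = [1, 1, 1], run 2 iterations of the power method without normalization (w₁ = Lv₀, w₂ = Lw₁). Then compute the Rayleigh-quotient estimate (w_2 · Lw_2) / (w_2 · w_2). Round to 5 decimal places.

λ ≈ 13.57091

w1 = Lv₀ = (7·1 + 2·1 + 4·1; 4·1 + 6·1 + 5·1; 4·1 + 4·1 + 5·1) = (13, 15, 13)
w2 = Lw1 = (7·13 + 2·15 + 4·13; 4·13 + 6·15 + 5·13; 4·13 + 4·15 + 5·13) = (173, 207, 177)
Lw2 = (2333, 2819, 2405)
w2·Lw2 = 173·2333 + 207·2819 + 177·2405 = 1412827; w2·w2 = 173·173 + 207·207 + 177·177 = 104107
λ ≈ 1412827/104107 = 13.57091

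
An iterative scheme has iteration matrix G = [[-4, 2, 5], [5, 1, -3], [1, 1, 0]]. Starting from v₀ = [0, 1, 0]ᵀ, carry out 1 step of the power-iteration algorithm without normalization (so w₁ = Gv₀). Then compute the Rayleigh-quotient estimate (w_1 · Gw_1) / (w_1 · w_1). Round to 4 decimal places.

1.5000

w1 = Gv₀ = (2, 1, 1)
Gw1 = (-1, 8, 3)
w1·Gw1 = 2·(-1) + 1·8 + 1·3 = 9; w1·w1 = 2·2 + 1·1 + 1·1 = 6
λ ≈ 9/6 = 1.5000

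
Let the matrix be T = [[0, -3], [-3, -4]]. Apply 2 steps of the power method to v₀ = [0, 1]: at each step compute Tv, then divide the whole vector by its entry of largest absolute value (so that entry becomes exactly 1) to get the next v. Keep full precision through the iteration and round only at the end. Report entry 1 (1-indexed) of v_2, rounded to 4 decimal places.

0.4800

Tv0 = (-3.00000, -4.00000); divide by -4.00000 → v1 = (0.75000, 1.00000)
Tv1 = (-3.00000, -6.25000); divide by -6.25000 → v2 = (0.48000, 1.00000)
Requested entry of v2: 12/25 = 0.4800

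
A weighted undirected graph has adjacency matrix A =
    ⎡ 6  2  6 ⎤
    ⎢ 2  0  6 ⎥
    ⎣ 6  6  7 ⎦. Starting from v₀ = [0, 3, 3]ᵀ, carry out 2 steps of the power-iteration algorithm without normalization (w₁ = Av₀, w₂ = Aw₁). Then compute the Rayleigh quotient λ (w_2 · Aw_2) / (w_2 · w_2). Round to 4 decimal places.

λ ≈ 14.8317

w1 = Av₀ = (6·0 + 2·3 + 6·3; 2·0 + 0·3 + 6·3; 6·0 + 6·3 + 7·3) = (24, 18, 39)
w2 = Aw1 = (6·24 + 2·18 + 6·39; 2·24 + 0·18 + 6·39; 6·24 + 6·18 + 7·39) = (414, 282, 525)
Aw2 = (6198, 3978, 7851)
w2·Aw2 = 414·6198 + 282·3978 + 525·7851 = 7809543; w2·w2 = 414·414 + 282·282 + 525·525 = 526545
λ ≈ 7809543/526545 = 14.8317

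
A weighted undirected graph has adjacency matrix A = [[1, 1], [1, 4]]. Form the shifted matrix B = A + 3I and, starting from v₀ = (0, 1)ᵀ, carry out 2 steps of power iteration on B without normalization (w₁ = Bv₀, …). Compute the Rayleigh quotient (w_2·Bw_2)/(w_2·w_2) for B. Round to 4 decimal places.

B = A + 3I has rows (4, 1); (1, 7)
w1 = Bv₀ = (1, 7)
w2 = Bw1 = (11, 50)
Bw2 = (94, 361)
w2·Bw2 = 19084; w2·w2 = 2621; μ ≈ 19084/2621 = 7.2812

μ ≈ 7.2812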